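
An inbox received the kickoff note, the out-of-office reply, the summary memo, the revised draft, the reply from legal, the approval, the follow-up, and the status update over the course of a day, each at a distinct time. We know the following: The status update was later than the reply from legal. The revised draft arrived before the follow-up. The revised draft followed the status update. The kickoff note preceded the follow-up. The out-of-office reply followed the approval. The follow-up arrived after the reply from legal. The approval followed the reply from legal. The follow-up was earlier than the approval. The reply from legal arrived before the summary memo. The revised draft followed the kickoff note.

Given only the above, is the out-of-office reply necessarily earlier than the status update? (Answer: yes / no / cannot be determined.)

no

Tracing the constraints gives the status update → the revised draft → the follow-up → the approval → the out-of-office reply, so the status update must come before the out-of-office reply.
That means the out-of-office reply cannot be before the status update.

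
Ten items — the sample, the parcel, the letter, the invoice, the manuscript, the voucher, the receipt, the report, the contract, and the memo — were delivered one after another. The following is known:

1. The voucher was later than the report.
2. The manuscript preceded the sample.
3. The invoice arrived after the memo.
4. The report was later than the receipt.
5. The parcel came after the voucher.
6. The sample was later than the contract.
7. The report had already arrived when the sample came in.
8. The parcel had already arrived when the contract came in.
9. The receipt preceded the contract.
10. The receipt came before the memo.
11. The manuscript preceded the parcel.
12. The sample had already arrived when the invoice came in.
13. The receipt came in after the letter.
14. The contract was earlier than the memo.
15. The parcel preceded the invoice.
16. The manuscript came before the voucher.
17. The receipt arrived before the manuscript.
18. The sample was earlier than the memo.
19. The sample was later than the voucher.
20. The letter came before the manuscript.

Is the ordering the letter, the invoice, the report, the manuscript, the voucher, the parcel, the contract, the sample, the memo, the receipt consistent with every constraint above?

The constraints require the sample before the invoice, but in the proposed sequence the invoice appears ahead of the sample. That one violation is enough.

no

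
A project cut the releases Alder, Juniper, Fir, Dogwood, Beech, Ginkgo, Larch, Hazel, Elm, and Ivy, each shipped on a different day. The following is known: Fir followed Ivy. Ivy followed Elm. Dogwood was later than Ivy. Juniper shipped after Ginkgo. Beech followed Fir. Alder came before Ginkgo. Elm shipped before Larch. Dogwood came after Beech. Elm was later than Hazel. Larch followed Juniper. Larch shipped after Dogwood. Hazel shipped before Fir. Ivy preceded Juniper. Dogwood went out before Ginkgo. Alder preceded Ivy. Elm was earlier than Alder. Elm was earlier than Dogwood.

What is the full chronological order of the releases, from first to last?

Hazel, Elm, Alder, Ivy, Fir, Beech, Dogwood, Ginkgo, Juniper, Larch

The constraints fix every adjacent pair, so only one ordering works:
Hazel → Elm → Alder → Ivy → Fir → Beech → Dogwood → Ginkgo → Juniper → Larch.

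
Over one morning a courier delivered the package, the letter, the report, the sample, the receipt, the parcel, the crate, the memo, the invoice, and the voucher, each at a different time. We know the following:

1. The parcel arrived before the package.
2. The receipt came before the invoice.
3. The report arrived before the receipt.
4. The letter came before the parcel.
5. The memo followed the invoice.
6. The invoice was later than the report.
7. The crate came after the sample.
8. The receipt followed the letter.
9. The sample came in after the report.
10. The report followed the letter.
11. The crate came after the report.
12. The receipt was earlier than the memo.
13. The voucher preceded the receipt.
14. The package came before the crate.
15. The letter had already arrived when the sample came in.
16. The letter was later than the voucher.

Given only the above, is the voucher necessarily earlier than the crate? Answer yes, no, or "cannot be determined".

Chain the constraints: the voucher → the letter → the sample → the crate. Each link is directly stated, so the voucher comes before the crate.

yes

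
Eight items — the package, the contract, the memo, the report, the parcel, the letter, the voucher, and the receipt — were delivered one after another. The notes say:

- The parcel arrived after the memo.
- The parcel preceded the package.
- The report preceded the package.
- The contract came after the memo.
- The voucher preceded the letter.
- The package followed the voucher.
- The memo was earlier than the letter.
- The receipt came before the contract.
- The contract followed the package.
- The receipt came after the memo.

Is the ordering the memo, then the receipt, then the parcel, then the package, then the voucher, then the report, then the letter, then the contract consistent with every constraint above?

The constraints require the voucher before the package, but in the proposed sequence the package appears ahead of the voucher. That one violation is enough.

no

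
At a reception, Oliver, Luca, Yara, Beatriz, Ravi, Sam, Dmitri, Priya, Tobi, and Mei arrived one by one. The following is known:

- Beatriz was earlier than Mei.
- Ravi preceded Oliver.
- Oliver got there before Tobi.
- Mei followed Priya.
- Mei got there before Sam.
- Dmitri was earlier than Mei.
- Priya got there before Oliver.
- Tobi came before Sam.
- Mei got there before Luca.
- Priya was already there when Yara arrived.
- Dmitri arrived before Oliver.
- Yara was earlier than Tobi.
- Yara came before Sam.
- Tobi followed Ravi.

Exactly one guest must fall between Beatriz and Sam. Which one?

Tracing the constraints gives Beatriz → Mei → Sam, so Mei sits after Beatriz and before Sam.
No other guest is forced both after Beatriz and before Sam.

Mei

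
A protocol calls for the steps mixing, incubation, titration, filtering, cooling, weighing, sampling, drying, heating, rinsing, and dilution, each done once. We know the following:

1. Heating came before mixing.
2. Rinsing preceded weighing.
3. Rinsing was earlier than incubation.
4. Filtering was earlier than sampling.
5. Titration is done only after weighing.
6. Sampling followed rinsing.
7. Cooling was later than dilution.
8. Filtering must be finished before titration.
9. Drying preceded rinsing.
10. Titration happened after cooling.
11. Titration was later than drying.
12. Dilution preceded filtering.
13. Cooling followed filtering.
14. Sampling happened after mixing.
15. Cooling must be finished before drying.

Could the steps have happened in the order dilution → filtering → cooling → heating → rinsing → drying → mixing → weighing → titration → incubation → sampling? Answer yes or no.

The constraints require drying before rinsing, but in the proposed sequence rinsing appears ahead of drying. That one violation is enough.

no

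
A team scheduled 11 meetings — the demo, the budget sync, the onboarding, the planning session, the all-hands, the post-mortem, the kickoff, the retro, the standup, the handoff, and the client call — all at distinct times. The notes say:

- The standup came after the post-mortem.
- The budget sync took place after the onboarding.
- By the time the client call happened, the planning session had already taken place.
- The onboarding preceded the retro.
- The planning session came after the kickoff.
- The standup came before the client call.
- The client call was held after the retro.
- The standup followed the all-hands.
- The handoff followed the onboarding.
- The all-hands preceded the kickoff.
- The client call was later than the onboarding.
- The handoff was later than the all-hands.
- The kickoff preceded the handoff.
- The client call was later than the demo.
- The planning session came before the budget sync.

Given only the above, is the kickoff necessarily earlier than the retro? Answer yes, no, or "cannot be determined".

cannot be determined

No chain of stated constraints runs from the kickoff to the retro, and none runs from the retro to the kickoff either.
So the relative order of the kickoff and the retro is not fixed by the given facts.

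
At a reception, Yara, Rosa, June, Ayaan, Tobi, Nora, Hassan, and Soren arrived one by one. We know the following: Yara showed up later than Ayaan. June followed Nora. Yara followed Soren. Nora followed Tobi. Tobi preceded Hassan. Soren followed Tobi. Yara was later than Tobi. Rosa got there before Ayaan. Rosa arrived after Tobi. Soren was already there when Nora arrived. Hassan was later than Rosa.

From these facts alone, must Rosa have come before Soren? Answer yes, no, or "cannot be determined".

No chain of stated constraints runs from Rosa to Soren, and none runs from Soren to Rosa either.
So the relative order of Rosa and Soren is not fixed by the given facts.

cannot be determined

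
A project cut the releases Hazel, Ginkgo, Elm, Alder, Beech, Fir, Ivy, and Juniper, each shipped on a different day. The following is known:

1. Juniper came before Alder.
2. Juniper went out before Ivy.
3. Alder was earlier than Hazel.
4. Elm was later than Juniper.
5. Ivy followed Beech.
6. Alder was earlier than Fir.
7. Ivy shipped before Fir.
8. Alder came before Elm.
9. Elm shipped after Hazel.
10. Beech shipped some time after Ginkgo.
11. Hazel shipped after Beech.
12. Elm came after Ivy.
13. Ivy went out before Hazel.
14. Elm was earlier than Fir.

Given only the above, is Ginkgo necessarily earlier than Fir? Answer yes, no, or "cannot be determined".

yes

Chain the constraints: Ginkgo → Beech → Ivy → Fir. Each link is directly stated, so Ginkgo comes before Fir.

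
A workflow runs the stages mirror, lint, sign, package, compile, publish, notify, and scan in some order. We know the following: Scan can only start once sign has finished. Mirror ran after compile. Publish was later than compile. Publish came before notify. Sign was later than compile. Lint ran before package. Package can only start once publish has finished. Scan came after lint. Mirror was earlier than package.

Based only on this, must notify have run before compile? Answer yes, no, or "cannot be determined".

Tracing the constraints gives compile → publish → notify, so compile must come before notify.
That means notify cannot be before compile.

no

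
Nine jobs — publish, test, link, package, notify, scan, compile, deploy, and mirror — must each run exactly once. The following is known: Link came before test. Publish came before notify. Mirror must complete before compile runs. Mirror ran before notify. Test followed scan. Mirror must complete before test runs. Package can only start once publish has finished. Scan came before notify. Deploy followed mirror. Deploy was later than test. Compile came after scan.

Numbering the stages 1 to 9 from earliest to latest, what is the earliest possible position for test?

4

Link, mirror, and scan must all come before test — 3 forced predecessors.
Nothing else is forced ahead of test, so its earliest slot is position 3 + 1 = 4.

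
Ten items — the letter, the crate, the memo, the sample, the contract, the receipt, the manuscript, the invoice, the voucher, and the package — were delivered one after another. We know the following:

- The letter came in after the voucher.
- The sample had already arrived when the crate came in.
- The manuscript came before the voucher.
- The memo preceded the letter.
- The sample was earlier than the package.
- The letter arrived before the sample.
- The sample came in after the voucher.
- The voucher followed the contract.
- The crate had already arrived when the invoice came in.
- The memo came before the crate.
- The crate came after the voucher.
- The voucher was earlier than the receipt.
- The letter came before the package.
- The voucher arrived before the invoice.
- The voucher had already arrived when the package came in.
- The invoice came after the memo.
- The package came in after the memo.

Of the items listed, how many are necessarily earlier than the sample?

Directly stated before the sample: the letter and the voucher.
The contract reaches the sample via the contract → the voucher → the sample.
The manuscript reaches the sample via the manuscript → the voucher → the sample.
The memo reaches the sample via the memo → the letter → the sample.
No chain forces the invoice (or any of the others) ahead of the sample.
That's the contract, the letter, the manuscript, the memo, and the voucher — 5 in all.

5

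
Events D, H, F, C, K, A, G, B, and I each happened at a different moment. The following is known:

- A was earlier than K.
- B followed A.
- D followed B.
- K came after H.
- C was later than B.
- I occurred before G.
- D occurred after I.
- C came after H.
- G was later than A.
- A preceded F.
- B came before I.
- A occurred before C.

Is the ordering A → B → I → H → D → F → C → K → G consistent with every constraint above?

yes

Check each stated constraint against the proposed order — e.g. A is ahead of K; A is ahead of G. Every pair is in the required order; nothing is violated.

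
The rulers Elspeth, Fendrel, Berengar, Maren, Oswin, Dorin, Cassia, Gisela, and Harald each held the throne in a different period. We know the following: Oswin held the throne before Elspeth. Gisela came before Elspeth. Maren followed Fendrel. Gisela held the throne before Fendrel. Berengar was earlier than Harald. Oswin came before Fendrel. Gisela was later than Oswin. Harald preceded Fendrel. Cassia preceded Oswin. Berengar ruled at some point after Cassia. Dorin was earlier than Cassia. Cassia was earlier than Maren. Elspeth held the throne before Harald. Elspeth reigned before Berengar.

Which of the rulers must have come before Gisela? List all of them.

Cassia, Dorin, Oswin

Directly stated before Gisela: Oswin.
Cassia reaches Gisela via Cassia → Oswin → Gisela.
Dorin reaches Gisela via Dorin → Cassia → Oswin → Gisela.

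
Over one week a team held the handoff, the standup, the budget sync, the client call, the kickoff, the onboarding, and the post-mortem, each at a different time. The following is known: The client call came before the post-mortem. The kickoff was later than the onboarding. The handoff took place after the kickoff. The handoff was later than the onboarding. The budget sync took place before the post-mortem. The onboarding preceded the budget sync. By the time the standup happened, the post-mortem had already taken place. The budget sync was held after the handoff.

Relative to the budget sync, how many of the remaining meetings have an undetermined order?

Forced before the budget sync: the handoff, the kickoff, and the onboarding; forced after the budget sync: the post-mortem and the standup.
That leaves the client call with no forced order relative to the budget sync — 1.

1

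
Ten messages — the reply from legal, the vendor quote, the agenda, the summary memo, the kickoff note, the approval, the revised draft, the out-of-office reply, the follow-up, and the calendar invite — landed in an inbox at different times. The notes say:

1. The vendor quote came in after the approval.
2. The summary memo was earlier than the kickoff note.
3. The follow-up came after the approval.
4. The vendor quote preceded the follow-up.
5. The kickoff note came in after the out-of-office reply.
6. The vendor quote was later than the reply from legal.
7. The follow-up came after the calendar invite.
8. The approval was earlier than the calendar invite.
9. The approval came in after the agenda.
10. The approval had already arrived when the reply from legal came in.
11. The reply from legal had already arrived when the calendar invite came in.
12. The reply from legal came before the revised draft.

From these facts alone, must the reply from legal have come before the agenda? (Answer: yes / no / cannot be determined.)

no

Tracing the constraints gives the agenda → the approval → the reply from legal, so the agenda must come before the reply from legal.
That means the reply from legal cannot be before the agenda.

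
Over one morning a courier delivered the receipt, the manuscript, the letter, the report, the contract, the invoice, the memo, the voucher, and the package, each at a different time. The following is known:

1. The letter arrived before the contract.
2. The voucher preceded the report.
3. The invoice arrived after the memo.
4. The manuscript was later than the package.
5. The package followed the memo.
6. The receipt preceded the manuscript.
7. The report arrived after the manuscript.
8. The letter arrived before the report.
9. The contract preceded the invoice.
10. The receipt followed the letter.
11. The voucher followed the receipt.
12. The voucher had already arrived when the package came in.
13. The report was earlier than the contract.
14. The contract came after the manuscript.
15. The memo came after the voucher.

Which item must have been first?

the letter

The letter has a chain of constraints placing it before every other item, so the letter must be first.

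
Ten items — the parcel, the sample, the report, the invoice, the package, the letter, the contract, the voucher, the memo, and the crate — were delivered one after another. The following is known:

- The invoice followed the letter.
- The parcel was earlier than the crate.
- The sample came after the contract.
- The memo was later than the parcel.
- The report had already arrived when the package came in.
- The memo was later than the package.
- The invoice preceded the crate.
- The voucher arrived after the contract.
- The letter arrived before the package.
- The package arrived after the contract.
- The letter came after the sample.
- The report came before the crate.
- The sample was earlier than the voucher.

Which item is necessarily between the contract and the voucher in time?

Tracing the constraints gives the contract → the sample → the voucher, so the sample sits after the contract and before the voucher.
No other item is forced both after the contract and before the voucher.

the sample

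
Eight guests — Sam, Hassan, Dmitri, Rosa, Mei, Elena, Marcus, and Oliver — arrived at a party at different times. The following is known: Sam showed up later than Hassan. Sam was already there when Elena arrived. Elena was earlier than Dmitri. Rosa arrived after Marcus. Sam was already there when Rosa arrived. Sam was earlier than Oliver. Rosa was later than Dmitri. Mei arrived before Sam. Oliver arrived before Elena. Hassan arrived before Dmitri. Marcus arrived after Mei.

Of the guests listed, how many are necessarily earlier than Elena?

4

Directly stated before Elena: Oliver and Sam.
Hassan reaches Elena via Hassan → Sam → Elena.
Mei reaches Elena via Mei → Sam → Elena.
No chain forces Marcus (or any of the others) ahead of Elena.
That's Hassan, Mei, Oliver, and Sam — 4 in all.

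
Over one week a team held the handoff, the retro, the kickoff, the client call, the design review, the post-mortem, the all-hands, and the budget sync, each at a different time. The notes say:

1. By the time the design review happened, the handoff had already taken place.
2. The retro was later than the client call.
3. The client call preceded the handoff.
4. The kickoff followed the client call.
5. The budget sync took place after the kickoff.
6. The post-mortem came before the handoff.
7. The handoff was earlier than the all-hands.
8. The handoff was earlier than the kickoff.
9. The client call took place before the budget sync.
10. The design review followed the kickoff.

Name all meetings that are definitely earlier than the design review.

Directly stated before the design review: the handoff and the kickoff.
The client call reaches the design review via the client call → the handoff → the design review.
The post-mortem reaches the design review via the post-mortem → the handoff → the design review.
No chain forces the budget sync (or any of the others) ahead of the design review.

the client call, the handoff, the kickoff, the post-mortem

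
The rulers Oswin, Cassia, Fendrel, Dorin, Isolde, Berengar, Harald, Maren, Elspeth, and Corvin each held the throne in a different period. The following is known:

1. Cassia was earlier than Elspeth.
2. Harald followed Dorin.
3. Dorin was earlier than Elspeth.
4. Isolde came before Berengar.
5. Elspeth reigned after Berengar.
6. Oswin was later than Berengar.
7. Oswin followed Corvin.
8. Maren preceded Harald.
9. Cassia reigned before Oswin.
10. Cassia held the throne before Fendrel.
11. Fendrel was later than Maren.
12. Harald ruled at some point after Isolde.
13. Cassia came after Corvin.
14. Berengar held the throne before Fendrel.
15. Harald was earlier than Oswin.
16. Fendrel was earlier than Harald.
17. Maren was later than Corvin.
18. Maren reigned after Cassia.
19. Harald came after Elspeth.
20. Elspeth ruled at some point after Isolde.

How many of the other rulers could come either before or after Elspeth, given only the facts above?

2

Forced before Elspeth: Berengar, Cassia, Corvin, Dorin, and Isolde; forced after Elspeth: Harald and Oswin.
That leaves Fendrel and Maren with no forced order relative to Elspeth — 2.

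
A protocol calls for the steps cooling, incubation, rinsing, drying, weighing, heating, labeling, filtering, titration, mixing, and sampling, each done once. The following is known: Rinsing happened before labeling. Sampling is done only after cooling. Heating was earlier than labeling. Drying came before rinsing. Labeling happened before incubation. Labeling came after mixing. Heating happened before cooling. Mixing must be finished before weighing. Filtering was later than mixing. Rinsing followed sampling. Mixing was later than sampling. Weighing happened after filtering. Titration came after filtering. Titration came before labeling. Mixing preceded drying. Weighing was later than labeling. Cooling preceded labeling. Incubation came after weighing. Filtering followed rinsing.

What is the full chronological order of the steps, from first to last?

heating, cooling, sampling, mixing, drying, rinsing, filtering, titration, labeling, weighing, incubation

The constraints fix every adjacent pair, so only one ordering works:
heating → cooling → sampling → mixing → drying → rinsing → filtering → titration → labeling → weighing → incubation.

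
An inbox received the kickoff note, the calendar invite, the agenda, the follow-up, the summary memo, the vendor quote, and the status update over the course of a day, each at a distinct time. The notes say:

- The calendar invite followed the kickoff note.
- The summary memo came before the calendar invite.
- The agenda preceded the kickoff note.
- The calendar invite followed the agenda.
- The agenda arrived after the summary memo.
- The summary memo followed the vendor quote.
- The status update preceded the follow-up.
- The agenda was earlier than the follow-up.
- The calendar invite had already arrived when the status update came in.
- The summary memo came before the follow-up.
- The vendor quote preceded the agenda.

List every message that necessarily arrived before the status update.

Directly stated before the status update: the calendar invite.
The agenda reaches the status update via the agenda → the calendar invite → the status update.
The kickoff note reaches the status update via the kickoff note → the calendar invite → the status update.
The summary memo reaches the status update via the summary memo → the calendar invite → the status update.
Likewise the vendor quote reaches the status update by chaining the stated constraints.
No chain forces the follow-up ahead of the status update.

the agenda, the calendar invite, the kickoff note, the summary memo, the vendor quote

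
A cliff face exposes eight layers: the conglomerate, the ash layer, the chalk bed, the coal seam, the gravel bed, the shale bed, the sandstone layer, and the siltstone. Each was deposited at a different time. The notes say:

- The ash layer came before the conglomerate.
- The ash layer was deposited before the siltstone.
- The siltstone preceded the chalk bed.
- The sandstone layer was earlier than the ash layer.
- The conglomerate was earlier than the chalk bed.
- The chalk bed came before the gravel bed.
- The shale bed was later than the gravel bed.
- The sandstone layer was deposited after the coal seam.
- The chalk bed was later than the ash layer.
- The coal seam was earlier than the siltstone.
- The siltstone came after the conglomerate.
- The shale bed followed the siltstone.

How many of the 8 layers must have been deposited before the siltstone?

Directly stated before the siltstone: the ash layer, the coal seam, and the conglomerate.
The sandstone layer reaches the siltstone via the sandstone layer → the ash layer → the siltstone.
That's the ash layer, the coal seam, the conglomerate, and the sandstone layer — 4 in all.

4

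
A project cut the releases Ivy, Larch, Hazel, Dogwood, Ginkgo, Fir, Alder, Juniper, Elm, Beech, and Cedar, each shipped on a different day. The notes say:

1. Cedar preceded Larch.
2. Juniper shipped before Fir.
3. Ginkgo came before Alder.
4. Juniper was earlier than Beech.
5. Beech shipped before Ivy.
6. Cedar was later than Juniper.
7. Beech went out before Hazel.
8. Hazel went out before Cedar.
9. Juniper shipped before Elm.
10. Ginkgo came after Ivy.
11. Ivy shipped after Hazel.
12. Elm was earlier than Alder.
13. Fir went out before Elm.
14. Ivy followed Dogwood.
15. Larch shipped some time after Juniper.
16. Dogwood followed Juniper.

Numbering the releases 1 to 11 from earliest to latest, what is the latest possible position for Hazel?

Hazel must come before Alder, Cedar, Ginkgo, Ivy, and Larch — 5 releases forced after it.
Everything else can be placed before Hazel in some valid order, so Hazel can sit as late as position 11 − 5 = 6.

6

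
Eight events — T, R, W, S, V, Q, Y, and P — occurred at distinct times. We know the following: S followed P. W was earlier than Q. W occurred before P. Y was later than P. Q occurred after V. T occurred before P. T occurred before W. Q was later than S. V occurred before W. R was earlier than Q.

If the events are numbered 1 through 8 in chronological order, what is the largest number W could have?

4

W must come before P, Q, S, and Y — 4 events forced after it.
Everything else can be placed before W in some valid order, so W can sit as late as position 8 − 4 = 4.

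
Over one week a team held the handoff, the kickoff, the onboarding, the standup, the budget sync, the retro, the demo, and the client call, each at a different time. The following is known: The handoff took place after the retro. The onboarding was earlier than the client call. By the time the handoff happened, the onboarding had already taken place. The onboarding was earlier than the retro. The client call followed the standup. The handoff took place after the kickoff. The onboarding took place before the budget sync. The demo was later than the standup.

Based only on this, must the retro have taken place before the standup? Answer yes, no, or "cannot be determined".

cannot be determined

No chain of stated constraints runs from the retro to the standup, and none runs from the standup to the retro either.
So the relative order of the retro and the standup is not fixed by the given facts.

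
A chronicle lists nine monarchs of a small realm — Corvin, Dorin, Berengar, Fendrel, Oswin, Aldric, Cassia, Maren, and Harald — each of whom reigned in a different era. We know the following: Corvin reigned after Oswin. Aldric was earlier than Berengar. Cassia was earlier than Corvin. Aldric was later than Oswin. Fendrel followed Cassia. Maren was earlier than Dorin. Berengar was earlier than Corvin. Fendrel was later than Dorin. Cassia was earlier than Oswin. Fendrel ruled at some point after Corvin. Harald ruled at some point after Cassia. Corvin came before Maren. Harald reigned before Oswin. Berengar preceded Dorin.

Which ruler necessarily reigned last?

Fendrel

Every other ruler has a chain of constraints placing them before Fendrel, so Fendrel is last.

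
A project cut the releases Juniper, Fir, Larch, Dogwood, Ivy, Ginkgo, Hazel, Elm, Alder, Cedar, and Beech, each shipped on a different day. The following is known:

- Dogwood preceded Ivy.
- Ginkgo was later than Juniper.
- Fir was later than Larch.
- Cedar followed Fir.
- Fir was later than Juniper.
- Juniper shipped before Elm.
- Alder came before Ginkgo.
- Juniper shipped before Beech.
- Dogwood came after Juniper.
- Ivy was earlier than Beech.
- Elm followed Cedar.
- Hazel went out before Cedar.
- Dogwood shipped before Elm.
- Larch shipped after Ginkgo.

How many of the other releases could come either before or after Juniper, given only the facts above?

Forced after Juniper: Beech, Cedar, Dogwood, Elm, Fir, Ginkgo, Ivy, and Larch.
That leaves Alder and Hazel with no forced order relative to Juniper — 2.

2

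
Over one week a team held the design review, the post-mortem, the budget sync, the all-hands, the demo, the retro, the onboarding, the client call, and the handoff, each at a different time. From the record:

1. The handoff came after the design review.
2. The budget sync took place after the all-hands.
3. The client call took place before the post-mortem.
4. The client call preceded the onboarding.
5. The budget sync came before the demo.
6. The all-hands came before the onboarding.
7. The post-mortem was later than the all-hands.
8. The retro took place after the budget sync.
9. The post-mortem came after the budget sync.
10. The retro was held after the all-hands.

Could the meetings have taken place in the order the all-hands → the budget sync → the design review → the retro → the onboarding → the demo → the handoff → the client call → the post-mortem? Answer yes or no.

no

The constraints require the client call before the onboarding, but in the proposed sequence the onboarding appears ahead of the client call. That one violation is enough.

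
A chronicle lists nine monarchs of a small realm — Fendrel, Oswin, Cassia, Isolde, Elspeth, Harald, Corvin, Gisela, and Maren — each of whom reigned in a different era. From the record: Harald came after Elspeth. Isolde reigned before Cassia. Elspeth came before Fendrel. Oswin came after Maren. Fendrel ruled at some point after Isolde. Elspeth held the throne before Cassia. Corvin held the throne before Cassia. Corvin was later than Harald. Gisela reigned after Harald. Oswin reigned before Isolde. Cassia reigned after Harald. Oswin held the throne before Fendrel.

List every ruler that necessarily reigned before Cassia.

Directly stated before Cassia: Corvin, Elspeth, Harald, and Isolde.
Maren reaches Cassia via Maren → Oswin → Isolde → Cassia.
Oswin reaches Cassia via Oswin → Isolde → Cassia.

Corvin, Elspeth, Harald, Isolde, Maren, Oswin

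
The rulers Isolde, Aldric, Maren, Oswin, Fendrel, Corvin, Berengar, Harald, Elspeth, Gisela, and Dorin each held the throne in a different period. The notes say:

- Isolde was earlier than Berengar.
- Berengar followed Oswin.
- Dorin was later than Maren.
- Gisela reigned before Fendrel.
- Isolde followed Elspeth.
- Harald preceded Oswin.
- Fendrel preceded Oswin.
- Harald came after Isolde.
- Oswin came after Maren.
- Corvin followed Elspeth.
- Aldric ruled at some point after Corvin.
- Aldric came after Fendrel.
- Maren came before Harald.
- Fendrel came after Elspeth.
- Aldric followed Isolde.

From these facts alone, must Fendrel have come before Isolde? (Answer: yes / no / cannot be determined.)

No chain of stated constraints runs from Fendrel to Isolde, and none runs from Isolde to Fendrel either.
So the relative order of Fendrel and Isolde is not fixed by the given facts.

cannot be determined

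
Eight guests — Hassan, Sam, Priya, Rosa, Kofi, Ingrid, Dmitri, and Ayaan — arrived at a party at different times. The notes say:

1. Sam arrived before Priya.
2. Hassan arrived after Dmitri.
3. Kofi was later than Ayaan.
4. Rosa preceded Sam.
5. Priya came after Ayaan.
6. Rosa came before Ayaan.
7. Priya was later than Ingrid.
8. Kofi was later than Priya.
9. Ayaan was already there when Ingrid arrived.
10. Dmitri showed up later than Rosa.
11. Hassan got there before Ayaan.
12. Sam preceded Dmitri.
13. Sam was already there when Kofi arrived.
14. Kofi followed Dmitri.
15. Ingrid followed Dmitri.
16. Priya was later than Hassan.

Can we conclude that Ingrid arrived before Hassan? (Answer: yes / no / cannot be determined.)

Tracing the constraints gives Hassan → Ayaan → Ingrid, so Hassan must come before Ingrid.
That means Ingrid cannot be before Hassan.

no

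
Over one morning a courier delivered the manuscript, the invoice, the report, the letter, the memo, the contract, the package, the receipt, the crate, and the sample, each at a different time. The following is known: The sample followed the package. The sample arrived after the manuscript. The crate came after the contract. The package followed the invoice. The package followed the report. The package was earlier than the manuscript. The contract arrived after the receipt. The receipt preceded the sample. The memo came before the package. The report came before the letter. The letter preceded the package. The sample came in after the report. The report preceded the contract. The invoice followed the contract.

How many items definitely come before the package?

Directly stated before the package: the invoice, the letter, the memo, and the report.
The contract reaches the package via the contract → the invoice → the package.
The receipt reaches the package via the receipt → the contract → the invoice → the package.
No chain forces the crate (or any of the others) ahead of the package.
That's the contract, the invoice, the letter, the memo, the receipt, and the report — 6 in all.

6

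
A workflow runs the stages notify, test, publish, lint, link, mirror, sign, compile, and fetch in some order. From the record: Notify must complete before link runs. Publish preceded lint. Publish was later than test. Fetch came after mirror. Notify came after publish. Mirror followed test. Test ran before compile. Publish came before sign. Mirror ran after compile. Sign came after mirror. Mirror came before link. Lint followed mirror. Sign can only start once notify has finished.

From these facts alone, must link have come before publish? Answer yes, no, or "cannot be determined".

Tracing the constraints gives publish → notify → link, so publish must come before link.
That means link cannot be before publish.

no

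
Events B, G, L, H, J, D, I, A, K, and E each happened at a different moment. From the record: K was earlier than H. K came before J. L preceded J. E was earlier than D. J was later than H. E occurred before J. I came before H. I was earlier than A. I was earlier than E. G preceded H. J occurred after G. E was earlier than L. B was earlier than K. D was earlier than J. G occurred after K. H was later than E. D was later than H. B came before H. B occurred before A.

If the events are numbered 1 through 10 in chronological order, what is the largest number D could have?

D must come before J — 1 event forced after it.
Everything else can be placed before D in some valid order, so D can sit as late as position 10 − 1 = 9.

9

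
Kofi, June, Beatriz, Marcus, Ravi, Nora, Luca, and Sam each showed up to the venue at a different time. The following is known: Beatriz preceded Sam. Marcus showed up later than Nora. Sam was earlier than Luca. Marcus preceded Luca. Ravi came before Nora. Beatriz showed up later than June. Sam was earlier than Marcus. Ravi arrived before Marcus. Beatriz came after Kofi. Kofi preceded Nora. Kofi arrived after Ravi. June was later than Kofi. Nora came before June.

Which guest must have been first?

Ravi has a chain of constraints placing them before every other guest, so Ravi must be first.

Ravi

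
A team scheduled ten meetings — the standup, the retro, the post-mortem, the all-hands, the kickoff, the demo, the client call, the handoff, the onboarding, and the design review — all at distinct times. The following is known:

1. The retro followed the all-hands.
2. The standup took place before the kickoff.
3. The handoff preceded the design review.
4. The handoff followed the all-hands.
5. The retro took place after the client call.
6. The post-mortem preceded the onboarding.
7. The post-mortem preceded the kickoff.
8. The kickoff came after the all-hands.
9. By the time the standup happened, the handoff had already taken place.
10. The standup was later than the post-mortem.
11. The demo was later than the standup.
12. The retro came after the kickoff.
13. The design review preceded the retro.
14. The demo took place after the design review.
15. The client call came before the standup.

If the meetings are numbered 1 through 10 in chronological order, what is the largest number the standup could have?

7

The standup must come before the demo, the kickoff, and the retro — 3 meetings forced after it.
Everything else can be placed before the standup in some valid order, so the standup can sit as late as position 10 − 3 = 7.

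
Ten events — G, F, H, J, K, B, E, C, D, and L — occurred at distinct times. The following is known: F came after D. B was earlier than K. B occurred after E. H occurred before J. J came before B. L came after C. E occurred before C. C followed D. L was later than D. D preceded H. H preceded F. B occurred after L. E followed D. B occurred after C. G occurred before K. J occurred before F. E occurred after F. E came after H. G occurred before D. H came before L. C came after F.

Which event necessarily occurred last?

Every other event has a chain of constraints placing it before K, so K is last.

K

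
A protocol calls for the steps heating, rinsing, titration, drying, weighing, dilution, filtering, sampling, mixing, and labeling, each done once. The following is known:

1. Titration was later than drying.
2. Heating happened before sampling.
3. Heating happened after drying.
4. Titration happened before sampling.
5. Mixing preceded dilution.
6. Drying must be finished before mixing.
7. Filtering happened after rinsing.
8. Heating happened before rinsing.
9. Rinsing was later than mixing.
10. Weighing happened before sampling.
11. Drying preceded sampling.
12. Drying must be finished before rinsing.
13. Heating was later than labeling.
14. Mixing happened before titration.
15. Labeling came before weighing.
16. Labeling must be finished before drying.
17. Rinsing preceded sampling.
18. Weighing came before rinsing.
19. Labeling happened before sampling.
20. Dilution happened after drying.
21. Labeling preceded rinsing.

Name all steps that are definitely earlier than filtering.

drying, heating, labeling, mixing, rinsing, weighing

Directly stated before filtering: rinsing.
Drying reaches filtering via drying → rinsing → filtering.
Heating reaches filtering via heating → rinsing → filtering.
Labeling reaches filtering via labeling → rinsing → filtering.
Likewise mixing and weighing each reach filtering by chaining the stated constraints.
No chain forces dilution (or any of the others) ahead of filtering.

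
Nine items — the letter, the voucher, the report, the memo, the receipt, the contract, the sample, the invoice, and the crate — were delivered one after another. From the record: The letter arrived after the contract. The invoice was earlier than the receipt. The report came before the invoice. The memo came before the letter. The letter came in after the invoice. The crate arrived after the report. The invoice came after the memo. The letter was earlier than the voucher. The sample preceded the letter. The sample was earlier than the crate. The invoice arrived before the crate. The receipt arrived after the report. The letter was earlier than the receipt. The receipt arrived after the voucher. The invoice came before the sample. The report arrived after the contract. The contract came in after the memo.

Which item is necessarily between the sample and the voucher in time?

Tracing the constraints gives the sample → the letter → the voucher, so the letter sits after the sample and before the voucher.
No other item is forced both after the sample and before the voucher.

the letter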